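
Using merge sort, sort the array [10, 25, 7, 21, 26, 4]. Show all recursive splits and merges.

Merge sort trace:

Split: [10, 25, 7, 21, 26, 4] -> [10, 25, 7] and [21, 26, 4]
  Split: [10, 25, 7] -> [10] and [25, 7]
    Split: [25, 7] -> [25] and [7]
    Merge: [25] + [7] -> [7, 25]
  Merge: [10] + [7, 25] -> [7, 10, 25]
  Split: [21, 26, 4] -> [21] and [26, 4]
    Split: [26, 4] -> [26] and [4]
    Merge: [26] + [4] -> [4, 26]
  Merge: [21] + [4, 26] -> [4, 21, 26]
Merge: [7, 10, 25] + [4, 21, 26] -> [4, 7, 10, 21, 25, 26]

Final sorted array: [4, 7, 10, 21, 25, 26]

The merge sort proceeds by recursively splitting the array and merging sorted halves.
After all merges, the sorted array is [4, 7, 10, 21, 25, 26].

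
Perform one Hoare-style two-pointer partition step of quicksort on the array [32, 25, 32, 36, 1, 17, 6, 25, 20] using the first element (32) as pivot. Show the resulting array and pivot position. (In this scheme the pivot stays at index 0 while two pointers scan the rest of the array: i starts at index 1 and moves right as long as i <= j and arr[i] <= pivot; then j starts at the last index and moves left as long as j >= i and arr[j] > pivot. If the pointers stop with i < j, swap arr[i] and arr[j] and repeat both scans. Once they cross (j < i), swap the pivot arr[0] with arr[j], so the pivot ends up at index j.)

Hoare-style two-pointer partition with pivot = 32:

Initial array: [32, 25, 32, 36, 1, 17, 6, 25, 20]

Pointers start at i = 1, j = 8.
i stops at index 3 (arr[3]=36 > 32), j stops at index 8 (arr[8]=20 <= 32): swap arr[3] and arr[8], array becomes [32, 25, 32, 20, 1, 17, 6, 25, 36]
i ends at 8, j ends at 7: the pointers have crossed (j < i), so scanning stops.

Swap pivot arr[0] with arr[7] to place pivot at position 7: [25, 25, 32, 20, 1, 17, 6, 32, 36]
Pivot position: 7

After partitioning with pivot 32, the array becomes [25, 25, 32, 20, 1, 17, 6, 32, 36]. The pivot is placed at index 7. All elements to the left of the pivot are <= 32, and all elements to the right are > 32.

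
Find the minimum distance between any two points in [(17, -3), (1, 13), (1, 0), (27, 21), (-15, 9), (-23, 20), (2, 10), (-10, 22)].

Computing all pairwise distances among 8 points:

d((17, -3), (1, 13)) = 22.6274
d((17, -3), (1, 0)) = 16.2788
d((17, -3), (27, 21)) = 26.0
d((17, -3), (-15, 9)) = 34.176
d((17, -3), (-23, 20)) = 46.1411
d((17, -3), (2, 10)) = 19.8494
d((17, -3), (-10, 22)) = 36.7967
d((1, 13), (1, 0)) = 13.0
d((1, 13), (27, 21)) = 27.2029
d((1, 13), (-15, 9)) = 16.4924
d((1, 13), (-23, 20)) = 25.0
d((1, 13), (2, 10)) = 3.1623 <-- minimum
d((1, 13), (-10, 22)) = 14.2127
d((1, 0), (27, 21)) = 33.4215
d((1, 0), (-15, 9)) = 18.3576
d((1, 0), (-23, 20)) = 31.241
d((1, 0), (2, 10)) = 10.0499
d((1, 0), (-10, 22)) = 24.5967
d((27, 21), (-15, 9)) = 43.6807
d((27, 21), (-23, 20)) = 50.01
d((27, 21), (2, 10)) = 27.313
d((27, 21), (-10, 22)) = 37.0135
d((-15, 9), (-23, 20)) = 13.6015
d((-15, 9), (2, 10)) = 17.0294
d((-15, 9), (-10, 22)) = 13.9284
d((-23, 20), (2, 10)) = 26.9258
d((-23, 20), (-10, 22)) = 13.1529
d((2, 10), (-10, 22)) = 16.9706

Closest pair: (1, 13) and (2, 10) with distance 3.1623

The closest pair is (1, 13) and (2, 10) with Euclidean distance 3.1623. For 8 points, brute-force pairwise comparison is shown above. For large n, the divide-and-conquer algorithm (sort by x, recurse on halves, check the dividing strip) achieves O(n log n).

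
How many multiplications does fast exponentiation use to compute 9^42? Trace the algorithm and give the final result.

Computing 9^42 by squaring (build up from 9^1; each line after the first costs one multiplication):

9^1 = 9
9^2 = (9^1)^2 = 9^2 = 81
9^4 = (9^2)^2 = 81^2 = 6561
9^5 = 9 * 9^4 = 9 * 6561 = 59049
9^10 = (9^5)^2 = 59049^2 = 3486784401
9^20 = (9^10)^2 = 3486784401^2 = 12157665459056928801
9^21 = 9 * 9^20 = 9 * 12157665459056928801 = 109418989131512359209
9^42 = (9^21)^2 = 109418989131512359209^2 = 11972515182562019788602740026717047105681

Result: 11972515182562019788602740026717047105681
Multiplications needed: 7 (7 lines after 9^1)

9^42 = 11972515182562019788602740026717047105681. Using exponentiation by squaring, this requires 7 multiplications. The key idea: if the exponent is even, square the half-power; if odd, multiply by the base once.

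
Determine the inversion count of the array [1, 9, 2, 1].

Finding inversions in [1, 9, 2, 1]:

(1, 2): arr[1]=9 > arr[2]=2
(1, 3): arr[1]=9 > arr[3]=1
(2, 3): arr[2]=2 > arr[3]=1

Total inversions: 3

The array has 3 inversion(s): (1,2), (1,3), (2,3). Each pair (i,j) satisfies i < j and arr[i] > arr[j].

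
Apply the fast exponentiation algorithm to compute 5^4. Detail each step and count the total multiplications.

Computing 5^4 by squaring (build up from 5^1; each line after the first costs one multiplication):

5^1 = 5
5^2 = (5^1)^2 = 5^2 = 25
5^4 = (5^2)^2 = 25^2 = 625

Result: 625
Multiplications needed: 2 (2 lines after 5^1)

5^4 = 625. Using exponentiation by squaring, this requires 2 multiplications. The key idea: if the exponent is even, square the half-power; if odd, multiply by the base once.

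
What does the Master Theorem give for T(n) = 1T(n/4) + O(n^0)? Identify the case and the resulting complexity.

Master Theorem for T(n) = 1T(n/4) + O(n^0):

a = 1, b = 4, c = 0
log_b(a) = log_4(1) = 0.0000

Case 2: c = 0 = log_4(1) = 0.0000
T(n) = O(n^0 log n) = O(log n)

For T(n) = 1T(n/4) + O(n^0): log_4(1) = 0.0000. This is Case 2 of the Master Theorem (c = log_b(a), equal work at all levels), giving O(log n).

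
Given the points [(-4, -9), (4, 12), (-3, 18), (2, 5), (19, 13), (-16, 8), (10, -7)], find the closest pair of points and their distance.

Computing all pairwise distances among 7 points:

d((-4, -9), (4, 12)) = 22.4722
d((-4, -9), (-3, 18)) = 27.0185
d((-4, -9), (2, 5)) = 15.2315
d((-4, -9), (19, 13)) = 31.8277
d((-4, -9), (-16, 8)) = 20.8087
d((-4, -9), (10, -7)) = 14.1421
d((4, 12), (-3, 18)) = 9.2195
d((4, 12), (2, 5)) = 7.2801 <-- minimum
d((4, 12), (19, 13)) = 15.0333
d((4, 12), (-16, 8)) = 20.3961
d((4, 12), (10, -7)) = 19.9249
d((-3, 18), (2, 5)) = 13.9284
d((-3, 18), (19, 13)) = 22.561
d((-3, 18), (-16, 8)) = 16.4012
d((-3, 18), (10, -7)) = 28.178
d((2, 5), (19, 13)) = 18.7883
d((2, 5), (-16, 8)) = 18.2483
d((2, 5), (10, -7)) = 14.4222
d((19, 13), (-16, 8)) = 35.3553
d((19, 13), (10, -7)) = 21.9317
d((-16, 8), (10, -7)) = 30.0167

Closest pair: (4, 12) and (2, 5) with distance 7.2801

The closest pair is (4, 12) and (2, 5) with Euclidean distance 7.2801. For 7 points, brute-force pairwise comparison is shown above. For large n, the divide-and-conquer algorithm (sort by x, recurse on halves, check the dividing strip) achieves O(n log n).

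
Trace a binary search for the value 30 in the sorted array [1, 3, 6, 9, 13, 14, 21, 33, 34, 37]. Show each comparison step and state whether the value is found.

Binary search for 30 in [1, 3, 6, 9, 13, 14, 21, 33, 34, 37]:

lo=0, hi=9, mid=4, arr[mid]=13 -> 13 < 30, search right half
lo=5, hi=9, mid=7, arr[mid]=33 -> 33 > 30, search left half
lo=5, hi=6, mid=5, arr[mid]=14 -> 14 < 30, search right half
lo=6, hi=6, mid=6, arr[mid]=21 -> 21 < 30, search right half
lo=7 > hi=6, target 30 not found

Binary search determines that 30 is not in the array after 4 comparisons. The search space was exhausted without finding the target.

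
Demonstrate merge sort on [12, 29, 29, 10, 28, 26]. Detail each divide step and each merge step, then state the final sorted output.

Merge sort trace:

Split: [12, 29, 29, 10, 28, 26] -> [12, 29, 29] and [10, 28, 26]
  Split: [12, 29, 29] -> [12] and [29, 29]
    Split: [29, 29] -> [29] and [29]
    Merge: [29] + [29] -> [29, 29]
  Merge: [12] + [29, 29] -> [12, 29, 29]
  Split: [10, 28, 26] -> [10] and [28, 26]
    Split: [28, 26] -> [28] and [26]
    Merge: [28] + [26] -> [26, 28]
  Merge: [10] + [26, 28] -> [10, 26, 28]
Merge: [12, 29, 29] + [10, 26, 28] -> [10, 12, 26, 28, 29, 29]

Final sorted array: [10, 12, 26, 28, 29, 29]

The merge sort proceeds by recursively splitting the array and merging sorted halves.
After all merges, the sorted array is [10, 12, 26, 28, 29, 29].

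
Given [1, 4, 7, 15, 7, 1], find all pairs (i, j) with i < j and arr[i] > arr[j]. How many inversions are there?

Finding inversions in [1, 4, 7, 15, 7, 1]:

(1, 5): arr[1]=4 > arr[5]=1
(2, 5): arr[2]=7 > arr[5]=1
(3, 4): arr[3]=15 > arr[4]=7
(3, 5): arr[3]=15 > arr[5]=1
(4, 5): arr[4]=7 > arr[5]=1

Total inversions: 5

The array has 5 inversion(s): (1,5), (2,5), (3,4), (3,5), (4,5). Each pair (i,j) satisfies i < j and arr[i] > arr[j].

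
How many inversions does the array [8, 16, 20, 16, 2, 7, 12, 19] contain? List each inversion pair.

Finding inversions in [8, 16, 20, 16, 2, 7, 12, 19]:

(0, 4): arr[0]=8 > arr[4]=2
(0, 5): arr[0]=8 > arr[5]=7
(1, 4): arr[1]=16 > arr[4]=2
(1, 5): arr[1]=16 > arr[5]=7
(1, 6): arr[1]=16 > arr[6]=12
(2, 3): arr[2]=20 > arr[3]=16
(2, 4): arr[2]=20 > arr[4]=2
(2, 5): arr[2]=20 > arr[5]=7
(2, 6): arr[2]=20 > arr[6]=12
(2, 7): arr[2]=20 > arr[7]=19
(3, 4): arr[3]=16 > arr[4]=2
(3, 5): arr[3]=16 > arr[5]=7
(3, 6): arr[3]=16 > arr[6]=12

Total inversions: 13

The array has 13 inversion(s): (0,4), (0,5), (1,4), (1,5), (1,6), (2,3), (2,4), (2,5), (2,6), (2,7), (3,4), (3,5), (3,6). Each pair (i,j) satisfies i < j and arr[i] > arr[j].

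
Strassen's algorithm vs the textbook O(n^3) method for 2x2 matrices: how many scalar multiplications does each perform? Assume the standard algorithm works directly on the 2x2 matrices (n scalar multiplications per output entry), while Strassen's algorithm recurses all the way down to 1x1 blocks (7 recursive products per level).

Matrix multiplication for 2x2 matrices:

Standard algorithm: 2^3 = 8 multiplications
Strassen's algorithm: 7^(log2(2)) = 7^1 = 7 multiplications
Savings: 8 - 7 = 1 multiplications

Standard: 8 multiplications (2^3). Strassen: 7 multiplications (7^1). Strassen reduces 8 recursive multiplications to 7 at each level.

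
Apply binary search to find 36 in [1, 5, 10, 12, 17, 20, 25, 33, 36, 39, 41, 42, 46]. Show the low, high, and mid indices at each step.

Binary search for 36 in [1, 5, 10, 12, 17, 20, 25, 33, 36, 39, 41, 42, 46]:

lo=0, hi=12, mid=6, arr[mid]=25 -> 25 < 36, search right half
lo=7, hi=12, mid=9, arr[mid]=39 -> 39 > 36, search left half
lo=7, hi=8, mid=7, arr[mid]=33 -> 33 < 36, search right half
lo=8, hi=8, mid=8, arr[mid]=36 -> Found target at index 8!

Binary search finds 36 at index 8 after 4 comparisons. The search repeatedly halves the search space by comparing with the middle element.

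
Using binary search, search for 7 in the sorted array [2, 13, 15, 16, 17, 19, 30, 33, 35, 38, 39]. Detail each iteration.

Binary search for 7 in [2, 13, 15, 16, 17, 19, 30, 33, 35, 38, 39]:

lo=0, hi=10, mid=5, arr[mid]=19 -> 19 > 7, search left half
lo=0, hi=4, mid=2, arr[mid]=15 -> 15 > 7, search left half
lo=0, hi=1, mid=0, arr[mid]=2 -> 2 < 7, search right half
lo=1, hi=1, mid=1, arr[mid]=13 -> 13 > 7, search left half
lo=1 > hi=0, target 7 not found

Binary search determines that 7 is not in the array after 4 comparisons. The search space was exhausted without finding the target.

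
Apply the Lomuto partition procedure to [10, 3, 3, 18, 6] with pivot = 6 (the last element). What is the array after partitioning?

Lomuto partition with pivot = 6:

Initial array: [10, 3, 3, 18, 6]

arr[0]=10 > 6: no swap
arr[1]=3 <= 6: swap with position 0, array becomes [3, 10, 3, 18, 6]
arr[2]=3 <= 6: swap with position 1, array becomes [3, 3, 10, 18, 6]
arr[3]=18 > 6: no swap

Place pivot at position 2: [3, 3, 6, 18, 10]
Pivot position: 2

After partitioning with pivot 6, the array becomes [3, 3, 6, 18, 10]. The pivot is placed at index 2. All elements to the left of the pivot are <= 6, and all elements to the right are > 6.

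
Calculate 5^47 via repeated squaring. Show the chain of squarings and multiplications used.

Computing 5^47 by squaring (build up from 5^1; each line after the first costs one multiplication):

5^1 = 5
5^2 = (5^1)^2 = 5^2 = 25
5^4 = (5^2)^2 = 25^2 = 625
5^5 = 5 * 5^4 = 5 * 625 = 3125
5^10 = (5^5)^2 = 3125^2 = 9765625
5^11 = 5 * 5^10 = 5 * 9765625 = 48828125
5^22 = (5^11)^2 = 48828125^2 = 2384185791015625
5^23 = 5 * 5^22 = 5 * 2384185791015625 = 11920928955078125
5^46 = (5^23)^2 = 11920928955078125^2 = 142108547152020037174224853515625
5^47 = 5 * 5^46 = 5 * 142108547152020037174224853515625 = 710542735760100185871124267578125

Result: 710542735760100185871124267578125
Multiplications needed: 9 (9 lines after 5^1)

5^47 = 710542735760100185871124267578125. Using exponentiation by squaring, this requires 9 multiplications. The key idea: if the exponent is even, square the half-power; if odd, multiply by the base once.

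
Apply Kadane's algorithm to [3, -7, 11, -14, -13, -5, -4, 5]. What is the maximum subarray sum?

Using Kadane's algorithm on [3, -7, 11, -14, -13, -5, -4, 5]:

Scanning through the array:
Position 1 (value -7): max_ending_here = -4, max_so_far = 3
Position 2 (value 11): max_ending_here = 11, max_so_far = 11
Position 3 (value -14): max_ending_here = -3, max_so_far = 11
Position 4 (value -13): max_ending_here = -13, max_so_far = 11
Position 5 (value -5): max_ending_here = -5, max_so_far = 11
Position 6 (value -4): max_ending_here = -4, max_so_far = 11
Position 7 (value 5): max_ending_here = 5, max_so_far = 11

Maximum subarray: [11]
Maximum sum: 11

The maximum subarray is [11] with sum 11. This subarray runs from index 2 to index 2.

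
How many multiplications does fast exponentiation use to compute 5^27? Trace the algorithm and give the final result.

Computing 5^27 by squaring (build up from 5^1; each line after the first costs one multiplication):

5^1 = 5
5^2 = (5^1)^2 = 5^2 = 25
5^3 = 5 * 5^2 = 5 * 25 = 125
5^6 = (5^3)^2 = 125^2 = 15625
5^12 = (5^6)^2 = 15625^2 = 244140625
5^13 = 5 * 5^12 = 5 * 244140625 = 1220703125
5^26 = (5^13)^2 = 1220703125^2 = 1490116119384765625
5^27 = 5 * 5^26 = 5 * 1490116119384765625 = 7450580596923828125

Result: 7450580596923828125
Multiplications needed: 7 (7 lines after 5^1)

5^27 = 7450580596923828125. Using exponentiation by squaring, this requires 7 multiplications. The key idea: if the exponent is even, square the half-power; if odd, multiply by the base once.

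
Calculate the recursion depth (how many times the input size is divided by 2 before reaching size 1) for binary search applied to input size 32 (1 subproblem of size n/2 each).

For divide and conquer with division factor 2:

Problem sizes at each level:
Level 0: 32
Level 1: 16
Level 2: 8
Level 3: 4
Level 4: 2
Level 5: 1

The root is level 0 and the size-1 base case is level 5 (the tree spans levels 0 through 5, i.e. 6 levels counting the root), so the depth is the number of divisions: log_2(32) = 5

The recursion tree depth is log_2(32) = 5. At each level, the problem size is divided by 2, so it takes 5 divisions to reduce to a base case of size 1. The algorithm makes 1 recursive call at each level.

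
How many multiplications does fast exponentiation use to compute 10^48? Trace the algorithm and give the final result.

Computing 10^48 by squaring (build up from 10^1; each line after the first costs one multiplication):

10^1 = 10
10^2 = (10^1)^2 = 10^2 = 100
10^3 = 10 * 10^2 = 10 * 100 = 1000
10^6 = (10^3)^2 = 1000^2 = 1000000
10^12 = (10^6)^2 = 1000000^2 = 1000000000000
10^24 = (10^12)^2 = 1000000000000^2 = 1000000000000000000000000
10^48 = (10^24)^2 = 1000000000000000000000000^2 = 1000000000000000000000000000000000000000000000000

Result: 1000000000000000000000000000000000000000000000000
Multiplications needed: 6 (6 lines after 10^1)

10^48 = 1000000000000000000000000000000000000000000000000. Using exponentiation by squaring, this requires 6 multiplications. The key idea: if the exponent is even, square the half-power; if odd, multiply by the base once.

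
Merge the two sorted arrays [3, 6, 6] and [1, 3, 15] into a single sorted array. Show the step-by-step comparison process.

Merging process:

Compare 3 vs 1: take 1 from right. Merged: [1]
Compare 3 vs 3: take 3 from left. Merged: [1, 3]
Compare 6 vs 3: take 3 from right. Merged: [1, 3, 3]
Compare 6 vs 15: take 6 from left. Merged: [1, 3, 3, 6]
Compare 6 vs 15: take 6 from left. Merged: [1, 3, 3, 6, 6]
Append remaining from right: [15]. Merged: [1, 3, 3, 6, 6, 15]

Final merged array: [1, 3, 3, 6, 6, 15]
Total comparisons: 5

The merged array is [1, 3, 3, 6, 6, 15], requiring 5 comparisons. The merge step runs in O(n) time where n is the total number of elements.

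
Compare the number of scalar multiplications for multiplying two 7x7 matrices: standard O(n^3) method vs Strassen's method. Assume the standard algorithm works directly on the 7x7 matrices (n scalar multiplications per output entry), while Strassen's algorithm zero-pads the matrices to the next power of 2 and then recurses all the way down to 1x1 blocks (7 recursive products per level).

Matrix multiplication for 7x7 matrices:

Strassen's algorithm requires power-of-2 dimensions. Pad 7x7 to 8x8 (next power of 2).

Standard algorithm: 7^3 = 343 multiplications
Strassen's algorithm: 7^(log2(8)) = 7^3 = 343 multiplications
Savings: 343 - 343 = 0 multiplications

Standard: 343 multiplications (7^3). Strassen: 343 multiplications (7^3, after padding to 8x8). Strassen reduces 8 recursive multiplications to 7 at each level.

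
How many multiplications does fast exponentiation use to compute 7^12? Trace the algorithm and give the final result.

Computing 7^12 by squaring (build up from 7^1; each line after the first costs one multiplication):

7^1 = 7
7^2 = (7^1)^2 = 7^2 = 49
7^3 = 7 * 7^2 = 7 * 49 = 343
7^6 = (7^3)^2 = 343^2 = 117649
7^12 = (7^6)^2 = 117649^2 = 13841287201

Result: 13841287201
Multiplications needed: 4 (4 lines after 7^1)

7^12 = 13841287201. Using exponentiation by squaring, this requires 4 multiplications. The key idea: if the exponent is even, square the half-power; if odd, multiply by the base once.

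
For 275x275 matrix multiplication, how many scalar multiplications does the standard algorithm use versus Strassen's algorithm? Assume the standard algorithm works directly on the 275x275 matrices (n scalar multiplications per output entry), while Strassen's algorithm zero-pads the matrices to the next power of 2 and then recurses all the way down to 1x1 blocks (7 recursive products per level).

Matrix multiplication for 275x275 matrices:

Strassen's algorithm requires power-of-2 dimensions. Pad 275x275 to 512x512 (next power of 2).

Standard algorithm: 275^3 = 20796875 multiplications
Strassen's algorithm: 7^(log2(512)) = 7^9 = 40353607 multiplications
Difference: 20796875 - 40353607 = -19556732 (Strassen uses MORE here due to padding overhead — for small or just-over-power-of-2 n, padding can outweigh the per-level savings)

Standard: 20796875 multiplications (275^3). Strassen: 40353607 multiplications (7^9, after padding to 512x512). Strassen reduces 8 recursive multiplications to 7 at each level.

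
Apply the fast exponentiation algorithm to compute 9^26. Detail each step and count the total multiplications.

Computing 9^26 by squaring (build up from 9^1; each line after the first costs one multiplication):

9^1 = 9
9^2 = (9^1)^2 = 9^2 = 81
9^3 = 9 * 9^2 = 9 * 81 = 729
9^6 = (9^3)^2 = 729^2 = 531441
9^12 = (9^6)^2 = 531441^2 = 282429536481
9^13 = 9 * 9^12 = 9 * 282429536481 = 2541865828329
9^26 = (9^13)^2 = 2541865828329^2 = 6461081889226673298932241

Result: 6461081889226673298932241
Multiplications needed: 6 (6 lines after 9^1)

9^26 = 6461081889226673298932241. Using exponentiation by squaring, this requires 6 multiplications. The key idea: if the exponent is even, square the half-power; if odd, multiply by the base once.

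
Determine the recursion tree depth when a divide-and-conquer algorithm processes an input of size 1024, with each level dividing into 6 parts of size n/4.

For divide and conquer with division factor 4:

Problem sizes at each level:
Level 0: 1024
Level 1: 256
Level 2: 64
Level 3: 16
Level 4: 4
Level 5: 1

The root is level 0 and the size-1 base case is level 5 (the tree spans levels 0 through 5, i.e. 6 levels counting the root), so the depth is the number of divisions: log_4(1024) = 5

The recursion tree depth is log_4(1024) = 5. At each level, the problem size is divided by 4, so it takes 5 divisions to reduce to a base case of size 1. The algorithm makes 6 recursive calls at each level.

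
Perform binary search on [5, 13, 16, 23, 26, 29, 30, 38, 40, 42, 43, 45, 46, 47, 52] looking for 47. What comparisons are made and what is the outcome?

Binary search for 47 in [5, 13, 16, 23, 26, 29, 30, 38, 40, 42, 43, 45, 46, 47, 52]:

lo=0, hi=14, mid=7, arr[mid]=38 -> 38 < 47, search right half
lo=8, hi=14, mid=11, arr[mid]=45 -> 45 < 47, search right half
lo=12, hi=14, mid=13, arr[mid]=47 -> Found target at index 13!

Binary search finds 47 at index 13 after 3 comparisons. The search repeatedly halves the search space by comparing with the middle element.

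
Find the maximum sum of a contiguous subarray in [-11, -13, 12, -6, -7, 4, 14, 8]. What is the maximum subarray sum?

Using Kadane's algorithm on [-11, -13, 12, -6, -7, 4, 14, 8]:

Scanning through the array:
Position 1 (value -13): max_ending_here = -13, max_so_far = -11
Position 2 (value 12): max_ending_here = 12, max_so_far = 12
Position 3 (value -6): max_ending_here = 6, max_so_far = 12
Position 4 (value -7): max_ending_here = -1, max_so_far = 12
Position 5 (value 4): max_ending_here = 4, max_so_far = 12
Position 6 (value 14): max_ending_here = 18, max_so_far = 18
Position 7 (value 8): max_ending_here = 26, max_so_far = 26

Maximum subarray: [4, 14, 8]
Maximum sum: 26

The maximum subarray is [4, 14, 8] with sum 26. This subarray runs from index 5 to index 7.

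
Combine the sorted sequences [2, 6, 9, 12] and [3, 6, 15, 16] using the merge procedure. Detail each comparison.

Merging process:

Compare 2 vs 3: take 2 from left. Merged: [2]
Compare 6 vs 3: take 3 from right. Merged: [2, 3]
Compare 6 vs 6: take 6 from left. Merged: [2, 3, 6]
Compare 9 vs 6: take 6 from right. Merged: [2, 3, 6, 6]
Compare 9 vs 15: take 9 from left. Merged: [2, 3, 6, 6, 9]
Compare 12 vs 15: take 12 from left. Merged: [2, 3, 6, 6, 9, 12]
Append remaining from right: [15, 16]. Merged: [2, 3, 6, 6, 9, 12, 15, 16]

Final merged array: [2, 3, 6, 6, 9, 12, 15, 16]
Total comparisons: 6

The merged array is [2, 3, 6, 6, 9, 12, 15, 16], requiring 6 comparisons. The merge step runs in O(n) time where n is the total number of elements.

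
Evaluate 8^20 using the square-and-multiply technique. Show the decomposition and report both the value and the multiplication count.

Computing 8^20 by squaring (build up from 8^1; each line after the first costs one multiplication):

8^1 = 8
8^2 = (8^1)^2 = 8^2 = 64
8^4 = (8^2)^2 = 64^2 = 4096
8^5 = 8 * 8^4 = 8 * 4096 = 32768
8^10 = (8^5)^2 = 32768^2 = 1073741824
8^20 = (8^10)^2 = 1073741824^2 = 1152921504606846976

Result: 1152921504606846976
Multiplications needed: 5 (5 lines after 8^1)

8^20 = 1152921504606846976. Using exponentiation by squaring, this requires 5 multiplications. The key idea: if the exponent is even, square the half-power; if odd, multiply by the base once.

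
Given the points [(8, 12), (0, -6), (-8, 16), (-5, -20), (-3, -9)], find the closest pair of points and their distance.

Computing all pairwise distances among 5 points:

d((8, 12), (0, -6)) = 19.6977
d((8, 12), (-8, 16)) = 16.4924
d((8, 12), (-5, -20)) = 34.5398
d((8, 12), (-3, -9)) = 23.7065
d((0, -6), (-8, 16)) = 23.4094
d((0, -6), (-5, -20)) = 14.8661
d((0, -6), (-3, -9)) = 4.2426 <-- minimum
d((-8, 16), (-5, -20)) = 36.1248
d((-8, 16), (-3, -9)) = 25.4951
d((-5, -20), (-3, -9)) = 11.1803

Closest pair: (0, -6) and (-3, -9) with distance 4.2426

The closest pair is (0, -6) and (-3, -9) with Euclidean distance 4.2426. For 5 points, brute-force pairwise comparison is shown above. For large n, the divide-and-conquer algorithm (sort by x, recurse on halves, check the dividing strip) achieves O(n log n).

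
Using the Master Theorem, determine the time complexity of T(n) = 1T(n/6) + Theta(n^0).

Master Theorem for T(n) = 1T(n/6) + O(n^0):

a = 1, b = 6, c = 0
log_b(a) = log_6(1) = 0.0000

Case 2: c = 0 = log_6(1) = 0.0000
T(n) = O(n^0 log n) = O(log n)

For T(n) = 1T(n/6) + O(n^0): log_6(1) = 0.0000. This is Case 2 of the Master Theorem (c = log_b(a), equal work at all levels), giving O(log n).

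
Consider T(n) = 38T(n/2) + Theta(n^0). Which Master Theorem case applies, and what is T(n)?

Master Theorem for T(n) = 38T(n/2) + O(n^0):

a = 38, b = 2, c = 0
log_b(a) = log_2(38) = 5.2479

Case 1: c = 0 < log_2(38) = 5.2479
T(n) = O(n^(log_2 38))

For T(n) = 38T(n/2) + O(n^0): log_2(38) = 5.2479. This is Case 1 of the Master Theorem (c < log_b(a), work dominated by leaves), giving O(n^(log_2 38)).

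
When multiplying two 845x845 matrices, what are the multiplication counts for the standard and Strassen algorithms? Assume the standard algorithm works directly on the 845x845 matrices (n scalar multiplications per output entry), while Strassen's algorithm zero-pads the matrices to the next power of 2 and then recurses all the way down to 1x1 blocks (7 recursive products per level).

Matrix multiplication for 845x845 matrices:

Strassen's algorithm requires power-of-2 dimensions. Pad 845x845 to 1024x1024 (next power of 2).

Standard algorithm: 845^3 = 603351125 multiplications
Strassen's algorithm: 7^(log2(1024)) = 7^10 = 282475249 multiplications
Savings: 603351125 - 282475249 = 320875876 multiplications

Standard: 603351125 multiplications (845^3). Strassen: 282475249 multiplications (7^10, after padding to 1024x1024). Strassen reduces 8 recursive multiplications to 7 at each level.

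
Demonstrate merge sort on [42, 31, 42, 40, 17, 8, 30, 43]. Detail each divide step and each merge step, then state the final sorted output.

Merge sort trace:

Split: [42, 31, 42, 40, 17, 8, 30, 43] -> [42, 31, 42, 40] and [17, 8, 30, 43]
  Split: [42, 31, 42, 40] -> [42, 31] and [42, 40]
    Split: [42, 31] -> [42] and [31]
    Merge: [42] + [31] -> [31, 42]
    Split: [42, 40] -> [42] and [40]
    Merge: [42] + [40] -> [40, 42]
  Merge: [31, 42] + [40, 42] -> [31, 40, 42, 42]
  Split: [17, 8, 30, 43] -> [17, 8] and [30, 43]
    Split: [17, 8] -> [17] and [8]
    Merge: [17] + [8] -> [8, 17]
    Split: [30, 43] -> [30] and [43]
    Merge: [30] + [43] -> [30, 43]
  Merge: [8, 17] + [30, 43] -> [8, 17, 30, 43]
Merge: [31, 40, 42, 42] + [8, 17, 30, 43] -> [8, 17, 30, 31, 40, 42, 42, 43]

Final sorted array: [8, 17, 30, 31, 40, 42, 42, 43]

The merge sort proceeds by recursively splitting the array and merging sorted halves.
After all merges, the sorted array is [8, 17, 30, 31, 40, 42, 42, 43].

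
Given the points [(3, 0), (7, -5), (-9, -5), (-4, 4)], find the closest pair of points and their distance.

Computing all pairwise distances among 4 points:

d((3, 0), (7, -5)) = 6.4031 <-- minimum
d((3, 0), (-9, -5)) = 13.0
d((3, 0), (-4, 4)) = 8.0623
d((7, -5), (-9, -5)) = 16.0
d((7, -5), (-4, 4)) = 14.2127
d((-9, -5), (-4, 4)) = 10.2956

Closest pair: (3, 0) and (7, -5) with distance 6.4031

The closest pair is (3, 0) and (7, -5) with Euclidean distance 6.4031. For 4 points, brute-force pairwise comparison is shown above. For large n, the divide-and-conquer algorithm (sort by x, recurse on halves, check the dividing strip) achieves O(n log n).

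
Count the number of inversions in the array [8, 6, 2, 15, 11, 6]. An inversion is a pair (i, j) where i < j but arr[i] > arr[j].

Finding inversions in [8, 6, 2, 15, 11, 6]:

(0, 1): arr[0]=8 > arr[1]=6
(0, 2): arr[0]=8 > arr[2]=2
(0, 5): arr[0]=8 > arr[5]=6
(1, 2): arr[1]=6 > arr[2]=2
(3, 4): arr[3]=15 > arr[4]=11
(3, 5): arr[3]=15 > arr[5]=6
(4, 5): arr[4]=11 > arr[5]=6

Total inversions: 7

The array has 7 inversion(s): (0,1), (0,2), (0,5), (1,2), (3,4), (3,5), (4,5). Each pair (i,j) satisfies i < j and arr[i] > arr[j].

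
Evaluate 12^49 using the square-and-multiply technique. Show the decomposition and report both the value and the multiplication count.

Computing 12^49 by squaring (build up from 12^1; each line after the first costs one multiplication):

12^1 = 12
12^2 = (12^1)^2 = 12^2 = 144
12^3 = 12 * 12^2 = 12 * 144 = 1728
12^6 = (12^3)^2 = 1728^2 = 2985984
12^12 = (12^6)^2 = 2985984^2 = 8916100448256
12^24 = (12^12)^2 = 8916100448256^2 = 79496847203390844133441536
12^48 = (12^24)^2 = 79496847203390844133441536^2 = 6319748715279270675921934218987893281199411530039296
12^49 = 12 * 12^48 = 12 * 6319748715279270675921934218987893281199411530039296 = 75836984583351248111063210627854719374392938360471552

Result: 75836984583351248111063210627854719374392938360471552
Multiplications needed: 7 (7 lines after 12^1)

12^49 = 75836984583351248111063210627854719374392938360471552. Using exponentiation by squaring, this requires 7 multiplications. The key idea: if the exponent is even, square the half-power; if odd, multiply by the base once.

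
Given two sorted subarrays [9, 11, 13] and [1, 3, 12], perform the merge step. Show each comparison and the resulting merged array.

Merging process:

Compare 9 vs 1: take 1 from right. Merged: [1]
Compare 9 vs 3: take 3 from right. Merged: [1, 3]
Compare 9 vs 12: take 9 from left. Merged: [1, 3, 9]
Compare 11 vs 12: take 11 from left. Merged: [1, 3, 9, 11]
Compare 13 vs 12: take 12 from right. Merged: [1, 3, 9, 11, 12]
Append remaining from left: [13]. Merged: [1, 3, 9, 11, 12, 13]

Final merged array: [1, 3, 9, 11, 12, 13]
Total comparisons: 5

The merged array is [1, 3, 9, 11, 12, 13], requiring 5 comparisons. The merge step runs in O(n) time where n is the total number of elements.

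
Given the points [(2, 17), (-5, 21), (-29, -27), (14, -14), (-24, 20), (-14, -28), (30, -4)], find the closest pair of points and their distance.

Computing all pairwise distances among 7 points:

d((2, 17), (-5, 21)) = 8.0623 <-- minimum
d((2, 17), (-29, -27)) = 53.8238
d((2, 17), (14, -14)) = 33.2415
d((2, 17), (-24, 20)) = 26.1725
d((2, 17), (-14, -28)) = 47.7598
d((2, 17), (30, -4)) = 35.0
d((-5, 21), (-29, -27)) = 53.6656
d((-5, 21), (14, -14)) = 39.8246
d((-5, 21), (-24, 20)) = 19.0263
d((-5, 21), (-14, -28)) = 49.8197
d((-5, 21), (30, -4)) = 43.0116
d((-29, -27), (14, -14)) = 44.9222
d((-29, -27), (-24, 20)) = 47.2652
d((-29, -27), (-14, -28)) = 15.0333
d((-29, -27), (30, -4)) = 63.3246
d((14, -14), (-24, 20)) = 50.9902
d((14, -14), (-14, -28)) = 31.305
d((14, -14), (30, -4)) = 18.868
d((-24, 20), (-14, -28)) = 49.0306
d((-24, 20), (30, -4)) = 59.0931
d((-14, -28), (30, -4)) = 50.1199

Closest pair: (2, 17) and (-5, 21) with distance 8.0623

The closest pair is (2, 17) and (-5, 21) with Euclidean distance 8.0623. For 7 points, brute-force pairwise comparison is shown above. For large n, the divide-and-conquer algorithm (sort by x, recurse on halves, check the dividing strip) achieves O(n log n).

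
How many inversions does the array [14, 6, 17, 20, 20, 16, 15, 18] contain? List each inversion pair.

Finding inversions in [14, 6, 17, 20, 20, 16, 15, 18]:

(0, 1): arr[0]=14 > arr[1]=6
(2, 5): arr[2]=17 > arr[5]=16
(2, 6): arr[2]=17 > arr[6]=15
(3, 5): arr[3]=20 > arr[5]=16
(3, 6): arr[3]=20 > arr[6]=15
(3, 7): arr[3]=20 > arr[7]=18
(4, 5): arr[4]=20 > arr[5]=16
(4, 6): arr[4]=20 > arr[6]=15
(4, 7): arr[4]=20 > arr[7]=18
(5, 6): arr[5]=16 > arr[6]=15

Total inversions: 10

The array has 10 inversion(s): (0,1), (2,5), (2,6), (3,5), (3,6), (3,7), (4,5), (4,6), (4,7), (5,6). Each pair (i,j) satisfies i < j and arr[i] > arr[j].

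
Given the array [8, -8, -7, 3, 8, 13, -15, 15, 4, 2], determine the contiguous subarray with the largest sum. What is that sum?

Using Kadane's algorithm on [8, -8, -7, 3, 8, 13, -15, 15, 4, 2]:

Scanning through the array:
Position 1 (value -8): max_ending_here = 0, max_so_far = 8
Position 2 (value -7): max_ending_here = -7, max_so_far = 8
Position 3 (value 3): max_ending_here = 3, max_so_far = 8
Position 4 (value 8): max_ending_here = 11, max_so_far = 11
Position 5 (value 13): max_ending_here = 24, max_so_far = 24
Position 6 (value -15): max_ending_here = 9, max_so_far = 24
Position 7 (value 15): max_ending_here = 24, max_so_far = 24
Position 8 (value 4): max_ending_here = 28, max_so_far = 28
Position 9 (value 2): max_ending_here = 30, max_so_far = 30

Maximum subarray: [3, 8, 13, -15, 15, 4, 2]
Maximum sum: 30

The maximum subarray is [3, 8, 13, -15, 15, 4, 2] with sum 30. This subarray runs from index 3 to index 9.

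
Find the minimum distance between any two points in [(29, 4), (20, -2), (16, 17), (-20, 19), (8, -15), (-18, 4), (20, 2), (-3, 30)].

Computing all pairwise distances among 8 points:

d((29, 4), (20, -2)) = 10.8167
d((29, 4), (16, 17)) = 18.3848
d((29, 4), (-20, 19)) = 51.2445
d((29, 4), (8, -15)) = 28.3196
d((29, 4), (-18, 4)) = 47.0
d((29, 4), (20, 2)) = 9.2195
d((29, 4), (-3, 30)) = 41.2311
d((20, -2), (16, 17)) = 19.4165
d((20, -2), (-20, 19)) = 45.1774
d((20, -2), (8, -15)) = 17.6918
d((20, -2), (-18, 4)) = 38.4708
d((20, -2), (20, 2)) = 4.0 <-- minimum
d((20, -2), (-3, 30)) = 39.4081
d((16, 17), (-20, 19)) = 36.0555
d((16, 17), (8, -15)) = 32.9848
d((16, 17), (-18, 4)) = 36.4005
d((16, 17), (20, 2)) = 15.5242
d((16, 17), (-3, 30)) = 23.0217
d((-20, 19), (8, -15)) = 44.0454
d((-20, 19), (-18, 4)) = 15.1327
d((-20, 19), (20, 2)) = 43.4626
d((-20, 19), (-3, 30)) = 20.2485
d((8, -15), (-18, 4)) = 32.2025
d((8, -15), (20, 2)) = 20.8087
d((8, -15), (-3, 30)) = 46.3249
d((-18, 4), (20, 2)) = 38.0526
d((-18, 4), (-3, 30)) = 30.0167
d((20, 2), (-3, 30)) = 36.2353

Closest pair: (20, -2) and (20, 2) with distance 4.0

The closest pair is (20, -2) and (20, 2) with Euclidean distance 4.0. For 8 points, brute-force pairwise comparison is shown above. For large n, the divide-and-conquer algorithm (sort by x, recurse on halves, check the dividing strip) achieves O(n log n).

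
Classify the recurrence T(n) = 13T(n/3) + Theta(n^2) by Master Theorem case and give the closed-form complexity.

Master Theorem for T(n) = 13T(n/3) + O(n^2):

a = 13, b = 3, c = 2
log_b(a) = log_3(13) = 2.3347

Case 1: c = 2 < log_3(13) = 2.3347
T(n) = O(n^(log_3 13))

For T(n) = 13T(n/3) + O(n^2): log_3(13) = 2.3347. This is Case 1 of the Master Theorem (c < log_b(a), work dominated by leaves), giving O(n^(log_3 13)).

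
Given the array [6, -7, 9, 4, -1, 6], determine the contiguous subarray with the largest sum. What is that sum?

Using Kadane's algorithm on [6, -7, 9, 4, -1, 6]:

Scanning through the array:
Position 1 (value -7): max_ending_here = -1, max_so_far = 6
Position 2 (value 9): max_ending_here = 9, max_so_far = 9
Position 3 (value 4): max_ending_here = 13, max_so_far = 13
Position 4 (value -1): max_ending_here = 12, max_so_far = 13
Position 5 (value 6): max_ending_here = 18, max_so_far = 18

Maximum subarray: [9, 4, -1, 6]
Maximum sum: 18

The maximum subarray is [9, 4, -1, 6] with sum 18. This subarray runs from index 2 to index 5.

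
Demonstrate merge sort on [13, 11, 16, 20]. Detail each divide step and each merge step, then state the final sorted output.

Merge sort trace:

Split: [13, 11, 16, 20] -> [13, 11] and [16, 20]
  Split: [13, 11] -> [13] and [11]
  Merge: [13] + [11] -> [11, 13]
  Split: [16, 20] -> [16] and [20]
  Merge: [16] + [20] -> [16, 20]
Merge: [11, 13] + [16, 20] -> [11, 13, 16, 20]

Final sorted array: [11, 13, 16, 20]

The merge sort proceeds by recursively splitting the array and merging sorted halves.
After all merges, the sorted array is [11, 13, 16, 20].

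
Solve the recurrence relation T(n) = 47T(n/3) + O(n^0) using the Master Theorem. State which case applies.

Master Theorem for T(n) = 47T(n/3) + O(n^0):

a = 47, b = 3, c = 0
log_b(a) = log_3(47) = 3.5046

Case 1: c = 0 < log_3(47) = 3.5046
T(n) = O(n^(log_3 47))

For T(n) = 47T(n/3) + O(n^0): log_3(47) = 3.5046. This is Case 1 of the Master Theorem (c < log_b(a), work dominated by leaves), giving O(n^(log_3 47)).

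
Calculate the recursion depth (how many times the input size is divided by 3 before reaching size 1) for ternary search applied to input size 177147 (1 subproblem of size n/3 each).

For divide and conquer with division factor 3:

Problem sizes at each level:
Level 0: 177147
Level 1: 59049
Level 2: 19683
Level 3: 6561
Level 4: 2187
Level 5: 729
Level 6: 243
Level 7: 81
Level 8: 27
Level 9: 9
Level 10: 3
Level 11: 1

The root is level 0 and the size-1 base case is level 11 (the tree spans levels 0 through 11, i.e. 12 levels counting the root), so the depth is the number of divisions: log_3(177147) = 11

The recursion tree depth is log_3(177147) = 11. At each level, the problem size is divided by 3, so it takes 11 divisions to reduce to a base case of size 1. The algorithm makes 1 recursive call at each level.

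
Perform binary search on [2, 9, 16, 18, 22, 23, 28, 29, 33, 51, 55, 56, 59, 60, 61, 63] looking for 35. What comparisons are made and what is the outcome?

Binary search for 35 in [2, 9, 16, 18, 22, 23, 28, 29, 33, 51, 55, 56, 59, 60, 61, 63]:

lo=0, hi=15, mid=7, arr[mid]=29 -> 29 < 35, search right half
lo=8, hi=15, mid=11, arr[mid]=56 -> 56 > 35, search left half
lo=8, hi=10, mid=9, arr[mid]=51 -> 51 > 35, search left half
lo=8, hi=8, mid=8, arr[mid]=33 -> 33 < 35, search right half
lo=9 > hi=8, target 35 not found

Binary search determines that 35 is not in the array after 4 comparisons. The search space was exhausted without finding the target.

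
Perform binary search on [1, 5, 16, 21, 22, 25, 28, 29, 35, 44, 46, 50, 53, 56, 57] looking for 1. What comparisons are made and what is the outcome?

Binary search for 1 in [1, 5, 16, 21, 22, 25, 28, 29, 35, 44, 46, 50, 53, 56, 57]:

lo=0, hi=14, mid=7, arr[mid]=29 -> 29 > 1, search left half
lo=0, hi=6, mid=3, arr[mid]=21 -> 21 > 1, search left half
lo=0, hi=2, mid=1, arr[mid]=5 -> 5 > 1, search left half
lo=0, hi=0, mid=0, arr[mid]=1 -> Found target at index 0!

Binary search finds 1 at index 0 after 4 comparisons. The search repeatedly halves the search space by comparing with the middle element.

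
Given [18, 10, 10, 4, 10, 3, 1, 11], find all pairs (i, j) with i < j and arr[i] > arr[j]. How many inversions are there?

Finding inversions in [18, 10, 10, 4, 10, 3, 1, 11]:

(0, 1): arr[0]=18 > arr[1]=10
(0, 2): arr[0]=18 > arr[2]=10
(0, 3): arr[0]=18 > arr[3]=4
(0, 4): arr[0]=18 > arr[4]=10
(0, 5): arr[0]=18 > arr[5]=3
(0, 6): arr[0]=18 > arr[6]=1
(0, 7): arr[0]=18 > arr[7]=11
(1, 3): arr[1]=10 > arr[3]=4
(1, 5): arr[1]=10 > arr[5]=3
(1, 6): arr[1]=10 > arr[6]=1
(2, 3): arr[2]=10 > arr[3]=4
(2, 5): arr[2]=10 > arr[5]=3
(2, 6): arr[2]=10 > arr[6]=1
(3, 5): arr[3]=4 > arr[5]=3
(3, 6): arr[3]=4 > arr[6]=1
(4, 5): arr[4]=10 > arr[5]=3
(4, 6): arr[4]=10 > arr[6]=1
(5, 6): arr[5]=3 > arr[6]=1

Total inversions: 18

The array has 18 inversion(s): (0,1), (0,2), (0,3), (0,4), (0,5), (0,6), (0,7), (1,3), (1,5), (1,6), (2,3), (2,5), (2,6), (3,5), (3,6), (4,5), (4,6), (5,6). Each pair (i,j) satisfies i < j and arr[i] > arr[j].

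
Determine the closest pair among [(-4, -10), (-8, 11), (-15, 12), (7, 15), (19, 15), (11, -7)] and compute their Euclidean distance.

Computing all pairwise distances among 6 points:

d((-4, -10), (-8, 11)) = 21.3776
d((-4, -10), (-15, 12)) = 24.5967
d((-4, -10), (7, 15)) = 27.313
d((-4, -10), (19, 15)) = 33.9706
d((-4, -10), (11, -7)) = 15.2971
d((-8, 11), (-15, 12)) = 7.0711 <-- minimum
d((-8, 11), (7, 15)) = 15.5242
d((-8, 11), (19, 15)) = 27.2947
d((-8, 11), (11, -7)) = 26.1725
d((-15, 12), (7, 15)) = 22.2036
d((-15, 12), (19, 15)) = 34.1321
d((-15, 12), (11, -7)) = 32.2025
d((7, 15), (19, 15)) = 12.0
d((7, 15), (11, -7)) = 22.3607
d((19, 15), (11, -7)) = 23.4094

Closest pair: (-8, 11) and (-15, 12) with distance 7.0711

The closest pair is (-8, 11) and (-15, 12) with Euclidean distance 7.0711. For 6 points, brute-force pairwise comparison is shown above. For large n, the divide-and-conquer algorithm (sort by x, recurse on halves, check the dividing strip) achieves O(n log n).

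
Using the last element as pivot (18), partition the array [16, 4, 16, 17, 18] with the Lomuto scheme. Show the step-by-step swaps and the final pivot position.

Lomuto partition with pivot = 18:

Initial array: [16, 4, 16, 17, 18]

arr[0]=16 <= 18: swap with position 0, array becomes [16, 4, 16, 17, 18]
arr[1]=4 <= 18: swap with position 1, array becomes [16, 4, 16, 17, 18]
arr[2]=16 <= 18: swap with position 2, array becomes [16, 4, 16, 17, 18]
arr[3]=17 <= 18: swap with position 3, array becomes [16, 4, 16, 17, 18]

Place pivot at position 4: [16, 4, 16, 17, 18]
Pivot position: 4

After partitioning with pivot 18, the array becomes [16, 4, 16, 17, 18]. The pivot is placed at index 4. All elements to the left of the pivot are <= 18, and all elements to the right are > 18.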